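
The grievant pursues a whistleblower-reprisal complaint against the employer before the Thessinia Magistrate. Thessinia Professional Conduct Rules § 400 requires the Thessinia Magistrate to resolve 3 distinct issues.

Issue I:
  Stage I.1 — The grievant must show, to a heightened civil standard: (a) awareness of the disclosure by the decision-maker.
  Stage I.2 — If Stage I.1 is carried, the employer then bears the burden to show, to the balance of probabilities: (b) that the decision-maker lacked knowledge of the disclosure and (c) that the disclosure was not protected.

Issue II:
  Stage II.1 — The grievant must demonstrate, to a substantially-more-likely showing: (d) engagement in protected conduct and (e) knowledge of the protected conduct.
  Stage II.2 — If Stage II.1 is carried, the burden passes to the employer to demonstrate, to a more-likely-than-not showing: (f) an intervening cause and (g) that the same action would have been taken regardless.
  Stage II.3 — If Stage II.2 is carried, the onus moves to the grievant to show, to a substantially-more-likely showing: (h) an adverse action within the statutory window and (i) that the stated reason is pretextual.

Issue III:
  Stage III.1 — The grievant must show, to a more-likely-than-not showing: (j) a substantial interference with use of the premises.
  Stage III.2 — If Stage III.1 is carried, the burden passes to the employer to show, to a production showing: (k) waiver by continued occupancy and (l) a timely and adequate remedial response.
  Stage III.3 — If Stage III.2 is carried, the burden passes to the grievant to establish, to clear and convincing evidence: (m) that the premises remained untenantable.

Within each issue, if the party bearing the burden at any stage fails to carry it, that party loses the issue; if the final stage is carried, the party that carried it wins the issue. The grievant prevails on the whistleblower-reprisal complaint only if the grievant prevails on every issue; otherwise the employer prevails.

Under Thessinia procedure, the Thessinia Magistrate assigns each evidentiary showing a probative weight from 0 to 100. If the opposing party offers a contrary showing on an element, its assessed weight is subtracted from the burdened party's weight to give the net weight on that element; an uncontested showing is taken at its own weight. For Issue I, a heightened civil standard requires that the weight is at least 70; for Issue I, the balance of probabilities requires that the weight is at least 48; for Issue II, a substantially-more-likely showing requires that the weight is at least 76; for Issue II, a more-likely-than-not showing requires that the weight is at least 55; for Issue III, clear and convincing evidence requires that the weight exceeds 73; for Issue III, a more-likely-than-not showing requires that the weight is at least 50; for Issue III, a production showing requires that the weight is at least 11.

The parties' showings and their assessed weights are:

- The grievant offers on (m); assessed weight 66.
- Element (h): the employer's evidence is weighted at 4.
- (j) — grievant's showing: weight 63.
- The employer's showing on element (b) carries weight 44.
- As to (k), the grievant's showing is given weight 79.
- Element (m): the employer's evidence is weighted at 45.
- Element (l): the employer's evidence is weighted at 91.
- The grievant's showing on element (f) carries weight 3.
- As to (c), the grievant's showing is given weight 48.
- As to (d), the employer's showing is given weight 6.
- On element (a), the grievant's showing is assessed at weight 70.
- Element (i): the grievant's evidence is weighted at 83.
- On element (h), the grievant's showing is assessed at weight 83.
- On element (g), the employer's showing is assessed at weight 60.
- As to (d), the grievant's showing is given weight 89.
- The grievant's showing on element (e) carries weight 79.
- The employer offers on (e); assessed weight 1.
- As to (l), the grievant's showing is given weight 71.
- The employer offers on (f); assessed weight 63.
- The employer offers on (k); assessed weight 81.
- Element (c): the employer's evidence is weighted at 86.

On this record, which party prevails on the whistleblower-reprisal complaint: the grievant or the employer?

grievant

— Issue I —
Stage I.1 — burden on grievant; standard: a heightened civil standard (weight is at least 70).
    (a): 70 ≥ 70 [met]
  The grievant carries Stage I.1; the employer now bears the burden.
Stage I.2 — burden on employer; standard: the balance of probabilities (weight is at least 48).
    (b): 44 < 48 [not met]
    (c): 86 − 48 = 38 < 48 [not met]
  Not every element is met, so the employer fails to carry Stage I.2.
So the grievant prevails on this issue.
— Issue II —
Stage II.1 — burden on grievant; standard: a substantially-more-likely showing (weight is at least 76).
    (d): 89 − 6 = 83 ≥ 76 [met]
    (e): 79 − 1 = 78 ≥ 76 [met]
  All elements met. The burden passes to the employer.
Stage II.2 — burden on employer; standard: a more-likely-than-not showing (weight is at least 55).
    (f): 63 − 3 = 60 ≥ 55 [met]
    (g): 60 ≥ 55 [met]
  Stage II.2 carried; the burden shifts to the grievant.
Stage II.3 — burden on grievant; standard: a substantially-more-likely showing (weight is at least 76).
    (h): 83 − 4 = 79 ≥ 76 [met]
    (i): 83 ≥ 76 [met]
  The grievant carries the last stage.
All stages carried — the grievant prevails on this issue.
— Issue III —
Stage III.1 — burden on grievant; standard: a more-likely-than-not showing (weight is at least 50).
    (j): 63 ≥ 50 [met]
  All elements met. The burden passes to the employer.
Stage III.2 — burden on employer; standard: a production showing (weight is at least 11).
    (k): 81 − 79 = 2 < 11 [not met]
    (l): 91 − 71 = 20 ≥ 11 [met]
  The employer does not carry Stage III.2.
So the grievant prevails on this issue.
Per-issue: Issue I → grievant; Issue II → grievant; Issue III → grievant. The grievant must prevail on every issue; overall, the grievant prevails.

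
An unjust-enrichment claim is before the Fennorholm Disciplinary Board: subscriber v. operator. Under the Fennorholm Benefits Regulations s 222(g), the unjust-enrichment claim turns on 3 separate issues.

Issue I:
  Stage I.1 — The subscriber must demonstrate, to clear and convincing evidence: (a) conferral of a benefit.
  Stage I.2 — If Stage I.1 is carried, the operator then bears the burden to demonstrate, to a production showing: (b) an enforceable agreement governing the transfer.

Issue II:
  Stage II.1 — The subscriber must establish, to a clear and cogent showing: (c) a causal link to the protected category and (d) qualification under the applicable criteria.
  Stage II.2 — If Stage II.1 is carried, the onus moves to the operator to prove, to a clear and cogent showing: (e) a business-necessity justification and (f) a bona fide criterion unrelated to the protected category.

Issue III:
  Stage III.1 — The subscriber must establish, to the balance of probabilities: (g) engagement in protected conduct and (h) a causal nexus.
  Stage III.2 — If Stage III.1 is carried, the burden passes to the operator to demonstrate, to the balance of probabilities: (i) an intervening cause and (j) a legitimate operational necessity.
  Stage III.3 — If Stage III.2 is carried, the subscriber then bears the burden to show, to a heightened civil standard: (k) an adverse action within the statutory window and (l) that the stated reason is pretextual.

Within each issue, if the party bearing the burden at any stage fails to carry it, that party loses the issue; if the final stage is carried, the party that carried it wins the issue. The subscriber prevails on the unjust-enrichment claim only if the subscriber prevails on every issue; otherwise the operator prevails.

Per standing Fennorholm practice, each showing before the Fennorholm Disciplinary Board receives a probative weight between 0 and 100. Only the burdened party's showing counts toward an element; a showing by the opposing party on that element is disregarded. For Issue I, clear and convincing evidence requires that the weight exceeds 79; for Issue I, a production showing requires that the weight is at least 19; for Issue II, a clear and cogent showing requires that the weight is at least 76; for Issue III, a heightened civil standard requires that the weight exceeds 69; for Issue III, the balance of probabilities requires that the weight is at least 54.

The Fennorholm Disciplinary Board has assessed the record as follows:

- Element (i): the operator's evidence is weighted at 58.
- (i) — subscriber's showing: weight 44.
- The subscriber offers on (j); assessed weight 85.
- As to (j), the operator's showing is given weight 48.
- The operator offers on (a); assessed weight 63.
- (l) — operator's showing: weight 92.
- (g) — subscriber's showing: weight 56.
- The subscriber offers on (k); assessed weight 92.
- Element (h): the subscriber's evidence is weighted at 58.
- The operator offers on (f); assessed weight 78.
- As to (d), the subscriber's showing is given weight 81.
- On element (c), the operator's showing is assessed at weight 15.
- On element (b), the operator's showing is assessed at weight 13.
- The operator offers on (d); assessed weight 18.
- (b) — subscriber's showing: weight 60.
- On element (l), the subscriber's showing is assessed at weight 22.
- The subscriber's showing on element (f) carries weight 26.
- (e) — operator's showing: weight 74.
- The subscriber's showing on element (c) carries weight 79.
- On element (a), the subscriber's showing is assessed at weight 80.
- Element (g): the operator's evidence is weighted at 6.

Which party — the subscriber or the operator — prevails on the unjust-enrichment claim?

subscriber

— Issue I —
Stage I.1 (subscriber, clear and convincing evidence, weight exceeds 79): (a) 80 (operator's 63 disregarded) > 79 — meets.
  All elements met. The burden passes to the operator.
Stage I.2 (operator, a production showing, weight is at least 19): (b) 13 (subscriber's 60 disregarded) < 19 — fails.
  Stage I.2 not carried; the operator fails its burden.
So the subscriber prevails on this issue.
— Issue II —
Stage II.1 — burden on subscriber; standard: a clear and cogent showing (weight is at least 76).
    (c): 79 (operator's 15 disregarded) ≥ 76 [met]
    (d): 81 (operator's 18 disregarded) ≥ 76 [met]
  Stage II.1 carried; the burden shifts to the operator.
Stage II.2 — burden on operator; standard: a clear and cogent showing (weight is at least 76).
    (e): 74 < 76 [not met]
    (f): 78 (subscriber's 26 disregarded) ≥ 76 [met]
  Not every element is met, so the operator fails to carry Stage II.2.
So the subscriber prevails on this issue.
— Issue III —
Stage III.1 — burden on subscriber; standard: the balance of probabilities (weight is at least 54).
    (g): 56 (operator's 6 disregarded) ≥ 54 [met]
    (h): 58 ≥ 54 [met]
  Stage III.1 carried; the burden shifts to the operator.
Stage III.2 — burden on operator; standard: the balance of probabilities (weight is at least 54).
    (i): 58 (subscriber's 44 disregarded) ≥ 54 [met]
    (j): 48 (subscriber's 85 disregarded) < 54 [not met]
  Stage III.2 not carried; the operator fails its burden.
The analysis ends at Stage III.2; the subscriber prevails on this issue.
Per-issue: Issue I → subscriber; Issue II → subscriber; Issue III → subscriber. The subscriber must prevail on every issue; overall, the subscriber prevails.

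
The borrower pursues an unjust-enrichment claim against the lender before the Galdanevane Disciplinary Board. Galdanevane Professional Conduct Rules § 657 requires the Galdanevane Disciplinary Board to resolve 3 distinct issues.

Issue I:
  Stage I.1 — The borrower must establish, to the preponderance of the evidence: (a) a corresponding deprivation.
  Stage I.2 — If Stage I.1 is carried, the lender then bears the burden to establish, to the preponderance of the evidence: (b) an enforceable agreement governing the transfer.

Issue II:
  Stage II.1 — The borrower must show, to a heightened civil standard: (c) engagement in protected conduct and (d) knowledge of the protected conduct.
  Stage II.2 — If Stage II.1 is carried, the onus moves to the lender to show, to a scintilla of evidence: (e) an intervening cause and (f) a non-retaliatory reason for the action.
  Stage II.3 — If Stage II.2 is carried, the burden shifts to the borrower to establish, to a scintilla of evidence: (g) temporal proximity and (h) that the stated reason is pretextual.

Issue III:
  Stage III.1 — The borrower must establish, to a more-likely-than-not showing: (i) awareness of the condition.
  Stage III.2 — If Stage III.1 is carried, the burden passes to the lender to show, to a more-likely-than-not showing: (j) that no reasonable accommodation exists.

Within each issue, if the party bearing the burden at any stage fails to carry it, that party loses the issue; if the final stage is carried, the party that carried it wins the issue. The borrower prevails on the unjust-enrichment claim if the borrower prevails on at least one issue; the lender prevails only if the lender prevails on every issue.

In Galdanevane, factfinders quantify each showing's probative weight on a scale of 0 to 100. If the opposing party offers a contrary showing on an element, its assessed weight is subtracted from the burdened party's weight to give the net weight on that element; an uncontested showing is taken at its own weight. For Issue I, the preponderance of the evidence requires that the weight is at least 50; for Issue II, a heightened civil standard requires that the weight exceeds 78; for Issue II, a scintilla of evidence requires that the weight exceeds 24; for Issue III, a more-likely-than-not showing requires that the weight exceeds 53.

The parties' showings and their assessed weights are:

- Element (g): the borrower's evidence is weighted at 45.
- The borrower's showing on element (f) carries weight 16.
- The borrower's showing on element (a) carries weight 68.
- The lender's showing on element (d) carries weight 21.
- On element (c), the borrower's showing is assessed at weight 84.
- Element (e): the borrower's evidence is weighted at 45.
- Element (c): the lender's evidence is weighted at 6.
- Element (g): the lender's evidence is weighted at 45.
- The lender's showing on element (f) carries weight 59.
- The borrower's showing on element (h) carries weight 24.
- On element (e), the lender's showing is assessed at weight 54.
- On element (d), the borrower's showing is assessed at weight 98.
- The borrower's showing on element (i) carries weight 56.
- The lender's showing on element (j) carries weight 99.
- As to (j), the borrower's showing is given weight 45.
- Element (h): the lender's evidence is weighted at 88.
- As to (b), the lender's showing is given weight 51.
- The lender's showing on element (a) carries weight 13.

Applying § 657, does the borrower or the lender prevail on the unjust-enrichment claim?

lender

— Issue I —
At Stage I.1 the borrower must meet the preponderance of the evidence (weight is at least 50): on (a) the weight is 68 less the opposing 13 gives net 55, which does reach 50, so (a) meets the standard.
  The borrower carries Stage I.1; the lender now bears the burden.
At Stage I.2 the lender must meet the preponderance of the evidence (weight is at least 50): on (b) the weight is 51, ≥ 50, so (b) meets the standard.
  Stage I.2 carried; the final stage is satisfied.
All stages carried — the lender prevails on this issue.
— Issue II —
At Stage II.1 the borrower must meet a heightened civil standard (weight exceeds 78): on (c) the weight is 84 less the opposing 6 gives net 78, which does not exceed 78, so (c) does not meet the standard; on (d) the weight is 98 less the opposing 21 gives net 77, which does not exceed 78, so (d) does not meet the standard.
  The borrower does not carry Stage II.1.
The lender prevails on this issue.
— Issue III —
Stage III.1 — burden on borrower; standard: a more-likely-than-not showing (weight exceeds 53).
    (i): 56 > 53 [met]
  All elements met. The burden passes to the lender.
Stage III.2 — burden on lender; standard: a more-likely-than-not showing (weight exceeds 53).
    (j): 99 − 45 = 54 > 53 [met]
  All elements met at the final stage.
With every stage satisfied, the lender prevails on this issue.
Per-issue: Issue I → lender; Issue II → lender; Issue III → lender. The borrower must prevail on at least one issue; overall, the lender prevails.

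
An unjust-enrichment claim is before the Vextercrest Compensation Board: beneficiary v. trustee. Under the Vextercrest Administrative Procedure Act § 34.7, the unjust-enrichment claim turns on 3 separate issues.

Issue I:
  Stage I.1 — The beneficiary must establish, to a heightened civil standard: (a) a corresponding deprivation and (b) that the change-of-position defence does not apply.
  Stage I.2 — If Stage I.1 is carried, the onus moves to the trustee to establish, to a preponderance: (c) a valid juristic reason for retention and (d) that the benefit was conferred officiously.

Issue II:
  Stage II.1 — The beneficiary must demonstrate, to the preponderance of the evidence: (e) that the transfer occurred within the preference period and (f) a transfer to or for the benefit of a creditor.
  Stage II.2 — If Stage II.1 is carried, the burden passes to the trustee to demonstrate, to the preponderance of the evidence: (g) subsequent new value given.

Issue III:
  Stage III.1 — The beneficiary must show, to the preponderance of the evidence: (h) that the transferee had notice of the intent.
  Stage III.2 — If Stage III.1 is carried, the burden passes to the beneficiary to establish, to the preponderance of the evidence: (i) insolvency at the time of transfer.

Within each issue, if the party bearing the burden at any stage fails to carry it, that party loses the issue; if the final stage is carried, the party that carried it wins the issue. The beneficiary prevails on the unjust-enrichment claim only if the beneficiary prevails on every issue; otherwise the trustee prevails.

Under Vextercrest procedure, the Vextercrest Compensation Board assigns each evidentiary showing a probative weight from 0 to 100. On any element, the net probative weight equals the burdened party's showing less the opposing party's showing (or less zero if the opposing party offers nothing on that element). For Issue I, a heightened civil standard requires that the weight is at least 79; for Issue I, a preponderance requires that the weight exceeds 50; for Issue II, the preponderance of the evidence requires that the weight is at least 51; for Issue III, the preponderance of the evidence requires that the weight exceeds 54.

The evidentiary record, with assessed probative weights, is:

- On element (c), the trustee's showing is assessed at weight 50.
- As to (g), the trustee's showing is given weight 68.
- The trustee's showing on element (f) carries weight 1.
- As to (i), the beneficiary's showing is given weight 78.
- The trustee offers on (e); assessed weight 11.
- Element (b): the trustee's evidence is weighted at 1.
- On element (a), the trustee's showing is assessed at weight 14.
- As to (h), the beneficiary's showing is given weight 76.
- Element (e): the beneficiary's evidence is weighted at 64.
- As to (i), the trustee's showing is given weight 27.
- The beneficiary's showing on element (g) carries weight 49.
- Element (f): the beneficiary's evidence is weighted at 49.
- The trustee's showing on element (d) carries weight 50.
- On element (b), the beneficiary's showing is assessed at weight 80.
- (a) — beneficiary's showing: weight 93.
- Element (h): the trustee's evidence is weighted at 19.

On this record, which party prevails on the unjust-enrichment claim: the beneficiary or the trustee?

trustee

— Issue I —
Stage I.1 — burden on beneficiary; standard: a heightened civil standard (weight is at least 79).
    (a): 93 − 14 = 79 ≥ 79 [met]
    (b): 80 − 1 = 79 ≥ 79 [met]
  Stage I.1 carried; the burden shifts to the trustee.
Stage I.2 — burden on trustee; standard: a preponderance (weight exceeds 50).
    (c): 50 ≤ 50 [not met]
    (d): 50 ≤ 50 [not met]
  Not every element is met, so the trustee fails to carry Stage I.2.
The beneficiary prevails on this issue.
— Issue II —
Stage II.1 (beneficiary, the preponderance of the evidence, weight is at least 51): (e) net 64−11=53 ≥ 51 — meets; (f) net 49−1=48 < 51 — fails.
  Stage II.1 not carried; the beneficiary fails its burden.
The trustee prevails on this issue.
— Issue III —
Stage III.1 — burden on beneficiary; standard: the preponderance of the evidence (weight exceeds 54).
    (h): 76 − 19 = 57 > 54 [met]
  Stage III.1 carried; the burden remains with the beneficiary.
Stage III.2 — burden on beneficiary; standard: the preponderance of the evidence (weight exceeds 54).
    (i): 78 − 27 = 51 ≤ 54 [not met]
  The beneficiary does not carry Stage III.2.
The analysis ends at Stage III.2; the trustee prevails on this issue.
Per-issue: Issue I → beneficiary; Issue II → trustee; Issue III → trustee. The beneficiary must prevail on every issue; overall, the trustee prevails.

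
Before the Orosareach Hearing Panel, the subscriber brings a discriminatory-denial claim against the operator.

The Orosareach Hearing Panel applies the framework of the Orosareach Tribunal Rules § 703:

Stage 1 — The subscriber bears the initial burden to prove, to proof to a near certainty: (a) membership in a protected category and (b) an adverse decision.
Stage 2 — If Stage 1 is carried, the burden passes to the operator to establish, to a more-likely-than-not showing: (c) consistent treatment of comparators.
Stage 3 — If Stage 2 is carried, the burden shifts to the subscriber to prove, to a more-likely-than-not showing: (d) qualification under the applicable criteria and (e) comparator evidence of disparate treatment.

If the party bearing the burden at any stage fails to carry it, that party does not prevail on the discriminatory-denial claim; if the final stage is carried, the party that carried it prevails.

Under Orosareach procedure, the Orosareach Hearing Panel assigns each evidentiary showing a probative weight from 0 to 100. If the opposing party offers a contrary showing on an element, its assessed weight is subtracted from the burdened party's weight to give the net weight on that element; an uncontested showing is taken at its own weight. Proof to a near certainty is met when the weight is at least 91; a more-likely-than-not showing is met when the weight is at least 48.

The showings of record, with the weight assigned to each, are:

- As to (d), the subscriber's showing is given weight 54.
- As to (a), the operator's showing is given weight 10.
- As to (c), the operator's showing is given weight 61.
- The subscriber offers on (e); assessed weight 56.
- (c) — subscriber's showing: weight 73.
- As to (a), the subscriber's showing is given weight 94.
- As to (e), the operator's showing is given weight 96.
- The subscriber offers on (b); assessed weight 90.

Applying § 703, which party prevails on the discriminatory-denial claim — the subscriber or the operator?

Stage 1 (subscriber, proof to a near certainty, weight is at least 91): (a) net 94−10=84 < 91 — fails; (b) 90 < 91 — fails.
  Stage 1 not carried; the subscriber fails its burden.
The analysis ends at Stage 1; the operator prevails.

operator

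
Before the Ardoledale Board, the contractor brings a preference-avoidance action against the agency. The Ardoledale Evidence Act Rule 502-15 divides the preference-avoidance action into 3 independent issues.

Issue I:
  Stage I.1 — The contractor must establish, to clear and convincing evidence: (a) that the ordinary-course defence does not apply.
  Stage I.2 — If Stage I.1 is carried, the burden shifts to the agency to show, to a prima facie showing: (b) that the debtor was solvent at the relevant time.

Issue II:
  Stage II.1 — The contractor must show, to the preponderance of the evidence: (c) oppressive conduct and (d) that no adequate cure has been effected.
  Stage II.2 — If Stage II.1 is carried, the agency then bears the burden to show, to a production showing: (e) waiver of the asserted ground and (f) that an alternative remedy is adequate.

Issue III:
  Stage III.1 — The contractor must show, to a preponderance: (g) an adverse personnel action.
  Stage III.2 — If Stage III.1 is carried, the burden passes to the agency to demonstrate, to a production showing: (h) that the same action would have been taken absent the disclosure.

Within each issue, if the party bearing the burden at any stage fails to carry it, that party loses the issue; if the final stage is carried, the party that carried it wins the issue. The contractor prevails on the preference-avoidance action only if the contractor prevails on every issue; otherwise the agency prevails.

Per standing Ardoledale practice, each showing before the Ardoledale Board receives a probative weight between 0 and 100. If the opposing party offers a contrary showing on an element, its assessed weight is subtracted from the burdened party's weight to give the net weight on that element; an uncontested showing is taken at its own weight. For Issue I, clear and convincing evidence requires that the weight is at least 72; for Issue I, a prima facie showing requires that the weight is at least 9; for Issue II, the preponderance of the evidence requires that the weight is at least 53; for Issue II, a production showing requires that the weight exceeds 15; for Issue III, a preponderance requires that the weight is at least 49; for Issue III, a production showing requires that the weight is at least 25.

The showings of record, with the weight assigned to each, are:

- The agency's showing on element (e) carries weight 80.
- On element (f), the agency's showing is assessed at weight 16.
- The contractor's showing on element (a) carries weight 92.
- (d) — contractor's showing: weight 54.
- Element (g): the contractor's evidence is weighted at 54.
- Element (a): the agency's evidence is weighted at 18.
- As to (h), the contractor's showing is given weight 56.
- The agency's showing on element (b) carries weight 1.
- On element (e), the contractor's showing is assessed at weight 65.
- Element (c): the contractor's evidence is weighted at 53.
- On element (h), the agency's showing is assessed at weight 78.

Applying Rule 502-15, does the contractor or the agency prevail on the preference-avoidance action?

contractor

— Issue I —
At Stage I.1 the contractor must meet clear and convincing evidence (weight is at least 72): on (a) the weight is 92 less the opposing 18 gives net 74, ≥ 72, so (a) meets the standard.
  Stage I.1 carried; the burden shifts to the agency.
At Stage I.2 the agency must meet a prima facie showing (weight is at least 9): on (b) the weight is 1, < 9, so (b) does not meet the standard.
  Not every element is met, so the agency fails to carry Stage I.2.
The contractor prevails on this issue.
— Issue II —
At Stage II.1 the contractor must meet the preponderance of the evidence (weight is at least 53): on (c) the weight is 53, which does reach 53, so (c) meets the standard; on (d) the weight is 54, ≥ 53, so (d) meets the standard.
  The contractor carries Stage II.1; the agency now bears the burden.
At Stage II.2 the agency must meet a production showing (weight exceeds 15): on (e) the weight is 80 less the opposing 65 gives net 15, ≤ 15, so (e) does not meet the standard; on (f) the weight is 16, which does exceed 15, so (f) meets the standard.
  Stage II.2 not carried; the agency fails its burden.
So the contractor prevails on this issue.
— Issue III —
Stage III.1 — burden on contractor; standard: a preponderance (weight is at least 49).
    (g): 54 ≥ 49 [met]
  Stage III.1 is satisfied; the onus moves to the agency.
Stage III.2 — burden on agency; standard: a production showing (weight is at least 25).
    (h): 78 − 56 = 22 < 25 [not met]
  Stage III.2 not carried; the agency fails its burden.
The analysis ends at Stage III.2; the contractor prevails on this issue.
Per-issue: Issue I → contractor; Issue II → contractor; Issue III → contractor. The contractor must prevail on every issue; overall, the contractor prevails.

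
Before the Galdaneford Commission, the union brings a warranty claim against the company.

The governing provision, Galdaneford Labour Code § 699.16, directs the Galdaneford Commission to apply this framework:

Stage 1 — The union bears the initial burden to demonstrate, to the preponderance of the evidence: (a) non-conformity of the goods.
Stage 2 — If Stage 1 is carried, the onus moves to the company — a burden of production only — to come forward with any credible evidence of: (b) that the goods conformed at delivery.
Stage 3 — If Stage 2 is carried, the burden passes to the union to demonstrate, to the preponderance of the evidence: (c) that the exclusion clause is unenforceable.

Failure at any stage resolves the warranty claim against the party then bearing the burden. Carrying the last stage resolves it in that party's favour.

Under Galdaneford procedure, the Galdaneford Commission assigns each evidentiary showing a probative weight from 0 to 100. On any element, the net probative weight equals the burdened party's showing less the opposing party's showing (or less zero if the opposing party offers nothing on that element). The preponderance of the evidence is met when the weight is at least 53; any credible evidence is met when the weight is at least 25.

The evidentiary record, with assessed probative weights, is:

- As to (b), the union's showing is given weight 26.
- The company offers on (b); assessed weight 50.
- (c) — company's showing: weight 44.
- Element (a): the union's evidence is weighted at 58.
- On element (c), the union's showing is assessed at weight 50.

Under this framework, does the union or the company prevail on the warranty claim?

union

Stage 1 — burden on union; standard: the preponderance of the evidence (weight is at least 53).
    (a): 58 ≥ 53 [met]
  All elements met. The burden passes to the company.
Stage 2 — burden on company; standard: any credible evidence (weight is at least 25).
    (b): 50 − 26 = 24 < 25 [not met]
  Not every element is met, so the company fails to carry Stage 2.
The analysis ends at Stage 2; the union prevails.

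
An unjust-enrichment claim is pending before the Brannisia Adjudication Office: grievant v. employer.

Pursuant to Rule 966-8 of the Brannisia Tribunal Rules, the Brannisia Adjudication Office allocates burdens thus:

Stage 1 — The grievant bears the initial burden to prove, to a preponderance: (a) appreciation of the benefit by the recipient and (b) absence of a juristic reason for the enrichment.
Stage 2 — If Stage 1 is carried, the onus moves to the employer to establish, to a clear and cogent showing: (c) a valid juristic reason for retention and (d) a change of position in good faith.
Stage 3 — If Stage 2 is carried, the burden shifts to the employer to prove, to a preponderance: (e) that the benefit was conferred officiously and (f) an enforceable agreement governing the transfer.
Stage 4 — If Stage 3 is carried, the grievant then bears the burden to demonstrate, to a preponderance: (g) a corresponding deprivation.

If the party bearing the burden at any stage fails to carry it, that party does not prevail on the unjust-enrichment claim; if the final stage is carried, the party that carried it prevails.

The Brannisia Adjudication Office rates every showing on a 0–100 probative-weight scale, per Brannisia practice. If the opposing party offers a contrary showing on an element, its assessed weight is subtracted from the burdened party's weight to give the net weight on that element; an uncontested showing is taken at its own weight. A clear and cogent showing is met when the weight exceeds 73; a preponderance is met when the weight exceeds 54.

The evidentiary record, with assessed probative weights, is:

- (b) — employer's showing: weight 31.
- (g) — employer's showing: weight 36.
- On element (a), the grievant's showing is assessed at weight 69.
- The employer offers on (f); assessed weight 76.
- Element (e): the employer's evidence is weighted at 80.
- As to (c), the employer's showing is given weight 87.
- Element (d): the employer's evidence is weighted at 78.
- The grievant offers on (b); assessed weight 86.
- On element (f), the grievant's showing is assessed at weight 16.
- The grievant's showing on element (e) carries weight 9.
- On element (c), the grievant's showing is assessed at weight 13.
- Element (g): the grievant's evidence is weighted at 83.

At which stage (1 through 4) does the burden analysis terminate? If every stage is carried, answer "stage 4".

stage 4

Stage 1 (grievant, a preponderance, weight exceeds 54): (a) 69 > 54 — meets; (b) net 86−31=55 > 54 — meets.
  Stage 1 is satisfied; the onus moves to the employer.
Stage 2 (employer, a clear and cogent showing, weight exceeds 73): (c) net 87−13=74 > 73 — meets; (d) 78 > 73 — meets.
  All elements met. The employer retains the burden for Stage 3.
Stage 3 (employer, a preponderance, weight exceeds 54): (e) net 80−9=71 > 54 — meets; (f) net 76−16=60 > 54 — meets.
  All elements met. The burden passes to the grievant.
Stage 4 (grievant, a preponderance, weight exceeds 54): (g) net 83−36=47 ≤ 54 — fails.
  Stage 4 not carried; the grievant fails its burden.
The analysis ends at Stage 4; the employer prevails.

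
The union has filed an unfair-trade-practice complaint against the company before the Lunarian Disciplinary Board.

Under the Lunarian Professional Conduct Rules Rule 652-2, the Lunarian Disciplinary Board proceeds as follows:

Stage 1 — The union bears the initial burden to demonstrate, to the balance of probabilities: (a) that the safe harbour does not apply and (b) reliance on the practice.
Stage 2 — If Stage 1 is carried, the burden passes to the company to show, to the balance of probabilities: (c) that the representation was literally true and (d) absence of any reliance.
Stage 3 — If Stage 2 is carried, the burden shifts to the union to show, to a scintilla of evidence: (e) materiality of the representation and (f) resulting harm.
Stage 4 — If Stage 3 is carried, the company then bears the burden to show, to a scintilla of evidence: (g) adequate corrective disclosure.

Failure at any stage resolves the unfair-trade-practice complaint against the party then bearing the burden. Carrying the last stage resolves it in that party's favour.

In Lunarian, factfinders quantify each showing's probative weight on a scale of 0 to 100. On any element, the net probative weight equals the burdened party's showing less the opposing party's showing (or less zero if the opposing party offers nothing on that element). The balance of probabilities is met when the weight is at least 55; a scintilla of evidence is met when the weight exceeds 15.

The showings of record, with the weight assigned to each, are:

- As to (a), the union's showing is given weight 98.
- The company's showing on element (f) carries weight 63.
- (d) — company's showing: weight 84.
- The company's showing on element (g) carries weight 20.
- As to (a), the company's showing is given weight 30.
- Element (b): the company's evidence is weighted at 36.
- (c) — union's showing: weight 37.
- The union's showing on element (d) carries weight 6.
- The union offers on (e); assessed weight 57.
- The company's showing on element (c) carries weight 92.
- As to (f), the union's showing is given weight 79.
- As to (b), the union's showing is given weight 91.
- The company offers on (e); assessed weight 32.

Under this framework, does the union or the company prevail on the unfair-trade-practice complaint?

company

At Stage 1 the union must meet the balance of probabilities (weight is at least 55): on (a) the weight is 98 less the opposing 30 gives net 68, ≥ 55, so (a) meets the standard; on (b) the weight is 91 less the opposing 36 gives net 55, which does reach 55, so (b) meets the standard.
  Stage 1 is satisfied; the onus moves to the company.
At Stage 2 the company must meet the balance of probabilities (weight is at least 55): on (c) the weight is 92 less the opposing 37 gives net 55, ≥ 55, so (c) meets the standard; on (d) the weight is 84 less the opposing 6 gives net 78, ≥ 55, so (d) meets the standard.
  The company carries Stage 2; the union now bears the burden.
At Stage 3 the union must meet a scintilla of evidence (weight exceeds 15): on (e) the weight is 57 less the opposing 32 gives net 25, > 15, so (e) meets the standard; on (f) the weight is 79 less the opposing 63 gives net 16, > 15, so (f) meets the standard.
  The union carries Stage 3; the company now bears the burden.
At Stage 4 the company must meet a scintilla of evidence (weight exceeds 15): on (g) the weight is 20, which does exceed 15, so (g) meets the standard.
  All elements met at the final stage.
All stages carried — the company prevails.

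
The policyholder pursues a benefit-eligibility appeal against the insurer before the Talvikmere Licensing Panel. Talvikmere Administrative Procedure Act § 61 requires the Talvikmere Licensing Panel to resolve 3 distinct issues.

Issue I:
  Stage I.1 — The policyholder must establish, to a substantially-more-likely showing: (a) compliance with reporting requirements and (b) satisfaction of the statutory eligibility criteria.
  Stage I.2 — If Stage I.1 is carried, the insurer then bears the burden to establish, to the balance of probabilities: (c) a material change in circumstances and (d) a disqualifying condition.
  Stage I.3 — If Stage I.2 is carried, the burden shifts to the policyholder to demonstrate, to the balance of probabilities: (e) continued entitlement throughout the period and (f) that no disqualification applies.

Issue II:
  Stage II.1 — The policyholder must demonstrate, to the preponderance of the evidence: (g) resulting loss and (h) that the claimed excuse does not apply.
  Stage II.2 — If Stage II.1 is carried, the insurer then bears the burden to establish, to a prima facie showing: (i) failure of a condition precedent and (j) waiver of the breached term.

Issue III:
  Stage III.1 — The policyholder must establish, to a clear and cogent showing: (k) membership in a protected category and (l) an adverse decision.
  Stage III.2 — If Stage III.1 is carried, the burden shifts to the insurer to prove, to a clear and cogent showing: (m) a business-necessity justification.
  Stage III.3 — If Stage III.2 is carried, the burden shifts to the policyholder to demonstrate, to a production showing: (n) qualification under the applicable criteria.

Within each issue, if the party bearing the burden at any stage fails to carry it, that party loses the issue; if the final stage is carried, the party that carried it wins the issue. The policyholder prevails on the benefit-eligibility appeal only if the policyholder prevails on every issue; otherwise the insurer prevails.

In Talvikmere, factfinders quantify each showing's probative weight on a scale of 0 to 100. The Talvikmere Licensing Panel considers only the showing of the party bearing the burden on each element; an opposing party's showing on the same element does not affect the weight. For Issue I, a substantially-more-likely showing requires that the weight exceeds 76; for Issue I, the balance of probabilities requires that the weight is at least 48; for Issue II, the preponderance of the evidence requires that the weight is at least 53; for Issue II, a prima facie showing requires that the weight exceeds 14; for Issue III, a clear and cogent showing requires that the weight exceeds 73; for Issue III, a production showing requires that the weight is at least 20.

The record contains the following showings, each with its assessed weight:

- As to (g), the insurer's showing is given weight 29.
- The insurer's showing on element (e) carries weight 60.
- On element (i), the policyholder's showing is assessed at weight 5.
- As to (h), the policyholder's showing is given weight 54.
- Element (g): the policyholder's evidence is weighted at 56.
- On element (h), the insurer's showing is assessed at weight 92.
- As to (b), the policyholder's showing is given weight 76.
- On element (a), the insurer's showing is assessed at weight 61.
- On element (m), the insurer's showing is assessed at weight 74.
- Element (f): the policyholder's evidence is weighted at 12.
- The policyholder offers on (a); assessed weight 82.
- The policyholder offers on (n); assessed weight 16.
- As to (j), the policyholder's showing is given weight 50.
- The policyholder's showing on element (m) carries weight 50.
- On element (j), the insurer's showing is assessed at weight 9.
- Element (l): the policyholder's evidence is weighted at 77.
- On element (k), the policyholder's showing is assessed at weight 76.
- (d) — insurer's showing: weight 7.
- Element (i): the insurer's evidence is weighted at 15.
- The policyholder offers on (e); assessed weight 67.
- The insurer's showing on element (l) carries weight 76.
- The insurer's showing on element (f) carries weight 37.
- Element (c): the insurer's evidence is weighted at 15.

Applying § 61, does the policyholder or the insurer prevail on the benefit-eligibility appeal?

— Issue I —
Stage I.1 — burden on policyholder; standard: a substantially-more-likely showing (weight exceeds 76).
    (a): 82 (insurer's 61 disregarded) > 76 [met]
    (b): 76 ≤ 76 [not met]
  Not every element is met, so the policyholder fails to carry Stage I.1.
The insurer prevails on this issue.
— Issue II —
Stage II.1 — burden on policyholder; standard: the preponderance of the evidence (weight is at least 53).
    (g): 56 (insurer's 29 disregarded) ≥ 53 [met]
    (h): 54 (insurer's 92 disregarded) ≥ 53 [met]
  Stage II.1 is satisfied; the onus moves to the insurer.
Stage II.2 — burden on insurer; standard: a prima facie showing (weight exceeds 14).
    (i): 15 (policyholder's 5 disregarded) > 14 [met]
    (j): 9 (policyholder's 50 disregarded) ≤ 14 [not met]
  The insurer does not carry Stage II.2.
So the policyholder prevails on this issue.
— Issue III —
Stage III.1 (policyholder, a clear and cogent showing, weight exceeds 73): (k) 76 > 73 — meets; (l) 77 (insurer's 76 disregarded) > 73 — meets.
  All elements met. The burden passes to the insurer.
Stage III.2 (insurer, a clear and cogent showing, weight exceeds 73): (m) 74 (policyholder's 50 disregarded) > 73 — meets.
  The insurer carries Stage III.2; the policyholder now bears the burden.
Stage III.3 (policyholder, a production showing, weight is at least 20): (n) 16 < 20 — fails.
  Stage III.3 not carried; the policyholder fails its burden.
So the insurer prevails on this issue.
Per-issue: Issue I → insurer; Issue II → policyholder; Issue III → insurer. The policyholder must prevail on every issue; overall, the insurer prevails.

insurer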